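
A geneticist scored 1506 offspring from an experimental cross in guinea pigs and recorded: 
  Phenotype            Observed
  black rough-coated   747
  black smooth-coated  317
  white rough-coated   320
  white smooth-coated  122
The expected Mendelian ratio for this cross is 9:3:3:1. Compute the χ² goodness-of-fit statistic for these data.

The 9:3:3:1 ratio has 16 parts, so with N = 1506 the expected counts are:
  black rough-coated: 1506 × 9/16 = 847.125
  black smooth-coated: 1506 × 3/16 = 282.375
  white rough-coated: 1506 × 3/16 = 282.375
  white smooth-coated: 1506 × 1/16 = 94.125
χ² = Σ (O − E)² / E
  black rough-coated: (747 − 847.125)² / 847.125 = 11.8342
  black smooth-coated: (317 − 282.375)² / 282.375 = 4.2457
  white rough-coated: (320 − 282.375)² / 282.375 = 5.0133
  white smooth-coated: (122 − 94.125)² / 94.125 = 8.2551
χ² = 11.8342 + 4.2457 + 5.0133 + 8.2551 = 29.3483 ≈ 29.348

29.348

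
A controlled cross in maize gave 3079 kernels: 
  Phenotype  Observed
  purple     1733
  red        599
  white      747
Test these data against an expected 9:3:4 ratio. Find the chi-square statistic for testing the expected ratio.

1.488

Under the 9:3:4 hypothesis (Σ ratio = 16, N = 3079):
  purple: 3079 × 9/16 = 1731.9375
  red: 3079 × 3/16 = 577.3125
  white: 3079 × 4/16 = 769.75
χ² = Σ (O − E)² / E
  purple: (1733 − 1731.9375)² / 1731.9375 = 0.0007
  red: (599 − 577.3125)² / 577.3125 = 0.8147
  white: (747 − 769.75)² / 769.75 = 0.6724
χ² = 0.0007 + 0.8147 + 0.6724 = 1.4878 ≈ 1.488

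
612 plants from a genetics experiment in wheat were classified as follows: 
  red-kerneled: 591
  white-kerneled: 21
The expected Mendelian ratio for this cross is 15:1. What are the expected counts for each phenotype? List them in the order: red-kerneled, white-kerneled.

The 15:1 ratio has 16 parts, so with N = 612 the expected counts are:
  red-kerneled: 612 × 15/16 = 573.75
  white-kerneled: 612 × 1/16 = 38.25

573.75, 38.25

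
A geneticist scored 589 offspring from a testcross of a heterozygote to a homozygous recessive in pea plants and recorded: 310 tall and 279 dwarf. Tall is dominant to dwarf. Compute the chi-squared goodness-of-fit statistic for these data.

1.632

A testcross of a heterozygote (Aa × aa) gives a 1:1 phenotypic ratio.
Total ratio parts = 2. Expected numbers out of 589:
  tall: 589 × 1/2 = 294.5
  dwarf: 589 × 1/2 = 294.5
χ² = Σ (O − E)² / E
  tall: (310 − 294.5)² / 294.5 = 0.8158
  dwarf: (279 − 294.5)² / 294.5 = 0.8158
χ² = 0.8158 + 0.8158 = 1.6316 ≈ 1.632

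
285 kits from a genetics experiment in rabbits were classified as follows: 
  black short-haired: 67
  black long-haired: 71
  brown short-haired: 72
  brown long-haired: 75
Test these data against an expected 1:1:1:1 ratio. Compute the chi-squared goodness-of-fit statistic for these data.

Under the 1:1:1:1 hypothesis (Σ ratio = 4, N = 285):
  black short-haired: 285 × 1/4 = 71.25
  black long-haired: 285 × 1/4 = 71.25
  brown short-haired: 285 × 1/4 = 71.25
  brown long-haired: 285 × 1/4 = 71.25
χ² = Σ (O − E)² / E
  black short-haired: (67 − 71.25)² / 71.25 = 0.2535
  black long-haired: (71 − 71.25)² / 71.25 = 0.0009
  brown short-haired: (72 − 71.25)² / 71.25 = 0.0079
  brown long-haired: (75 − 71.25)² / 71.25 = 0.1974
χ² = 0.2535 + 0.0009 + 0.0079 + 0.1974 = 0.4597 ≈ 0.460

0.460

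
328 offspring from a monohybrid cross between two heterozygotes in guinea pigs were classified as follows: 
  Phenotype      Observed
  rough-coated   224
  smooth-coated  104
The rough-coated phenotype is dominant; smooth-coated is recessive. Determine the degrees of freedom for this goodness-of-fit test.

1

For a monohybrid cross between heterozygotes with complete dominance, the expected phenotypic ratio is 3:1.
A goodness-of-fit test with 2 phenotype classes has df = 2 − 1 = 1.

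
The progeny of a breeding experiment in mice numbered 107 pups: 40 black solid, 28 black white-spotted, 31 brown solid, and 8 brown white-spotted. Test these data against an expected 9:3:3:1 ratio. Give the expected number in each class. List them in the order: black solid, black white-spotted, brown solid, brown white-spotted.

Under the 9:3:3:1 hypothesis (Σ ratio = 16, N = 107):
  black solid: 107 × 9/16 = 60.1875
  black white-spotted: 107 × 3/16 = 20.0625
  brown solid: 107 × 3/16 = 20.0625
  brown white-spotted: 107 × 1/16 = 6.6875

60.1875, 20.0625, 20.0625, 6.6875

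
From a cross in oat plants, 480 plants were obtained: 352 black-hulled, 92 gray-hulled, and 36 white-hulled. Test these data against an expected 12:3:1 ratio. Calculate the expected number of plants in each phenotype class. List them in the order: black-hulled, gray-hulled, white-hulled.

Under the 12:3:1 hypothesis (Σ ratio = 16, N = 480):
  black-hulled: 480 × 12/16 = 360
  gray-hulled: 480 × 3/16 = 90
  white-hulled: 480 × 1/16 = 30

360, 90, 30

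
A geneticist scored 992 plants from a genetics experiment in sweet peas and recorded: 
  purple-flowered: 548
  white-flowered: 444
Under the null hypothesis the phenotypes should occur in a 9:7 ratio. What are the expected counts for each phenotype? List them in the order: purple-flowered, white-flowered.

558, 434

Expected counts for N = 992 under a 9:7 ratio (total parts = 16):
  purple-flowered: 992 × 9/16 = 558
  white-flowered: 992 × 7/16 = 434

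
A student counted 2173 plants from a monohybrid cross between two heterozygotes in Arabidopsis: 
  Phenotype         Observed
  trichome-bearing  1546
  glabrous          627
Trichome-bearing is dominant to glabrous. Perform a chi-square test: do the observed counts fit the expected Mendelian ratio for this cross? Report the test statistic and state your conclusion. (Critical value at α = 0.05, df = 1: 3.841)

17.215; not consistent

For a monohybrid cross between heterozygotes with complete dominance, the expected phenotypic ratio is 3:1.
Total ratio parts = 4. Expected numbers out of 2173:
  trichome-bearing: 2173 × 3/4 = 1629.75
  glabrous: 2173 × 1/4 = 543.25
χ² = Σ (O − E)² / E
  trichome-bearing: (1546 − 1629.75)² / 1629.75 = 4.3038
  glabrous: (627 − 543.25)² / 543.25 = 12.9113
χ² = 4.3038 + 12.9113 = 17.2151 ≈ 17.215
Degrees of freedom = 2 − 1 = 1; critical value at α = 0.05 is 3.841.
Since 17.215 > 3.841, we reject the null hypothesis — the data do not fit the 3:1 ratio.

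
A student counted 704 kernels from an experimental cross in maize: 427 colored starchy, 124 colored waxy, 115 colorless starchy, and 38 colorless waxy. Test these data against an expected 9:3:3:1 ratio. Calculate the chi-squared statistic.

Expected counts for N = 704 under a 9:3:3:1 ratio (total parts = 16):
  colored starchy: 704 × 9/16 = 396
  colored waxy: 704 × 3/16 = 132
  colorless starchy: 704 × 3/16 = 132
  colorless waxy: 704 × 1/16 = 44
χ² = Σ (O − E)² / E
  colored starchy: (427 − 396)² / 396 = 2.4268
  colored waxy: (124 − 132)² / 132 = 0.4848
  colorless starchy: (115 − 132)² / 132 = 2.1894
  colorless waxy: (38 − 44)² / 44 = 0.8182
χ² = 2.4268 + 0.4848 + 2.1894 + 0.8182 = 5.9192 ≈ 5.919

5.919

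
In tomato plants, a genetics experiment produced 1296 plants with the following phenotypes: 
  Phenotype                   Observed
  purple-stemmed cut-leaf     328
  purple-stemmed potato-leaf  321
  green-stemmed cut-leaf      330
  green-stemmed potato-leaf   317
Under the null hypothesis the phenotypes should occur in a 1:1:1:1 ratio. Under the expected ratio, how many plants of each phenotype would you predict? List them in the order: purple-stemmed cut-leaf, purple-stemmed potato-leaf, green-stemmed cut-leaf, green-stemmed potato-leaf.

324, 324, 324, 324

Expected counts for N = 1296 under a 1:1:1:1 ratio (total parts = 4):
  purple-stemmed cut-leaf: 1296 × 1/4 = 324
  purple-stemmed potato-leaf: 1296 × 1/4 = 324
  green-stemmed cut-leaf: 1296 × 1/4 = 324
  green-stemmed potato-leaf: 1296 × 1/4 = 324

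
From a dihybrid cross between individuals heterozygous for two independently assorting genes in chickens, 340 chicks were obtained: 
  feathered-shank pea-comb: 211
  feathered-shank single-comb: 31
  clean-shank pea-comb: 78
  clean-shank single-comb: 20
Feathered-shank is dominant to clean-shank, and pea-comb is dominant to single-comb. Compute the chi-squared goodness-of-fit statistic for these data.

A dihybrid F₂ with independent assortment and complete dominance at both loci gives a 9:3:3:1 phenotypic ratio.
Under the 9:3:3:1 hypothesis (Σ ratio = 16, N = 340):
  feathered-shank pea-comb: 340 × 9/16 = 191.25
  feathered-shank single-comb: 340 × 3/16 = 63.75
  clean-shank pea-comb: 340 × 3/16 = 63.75
  clean-shank single-comb: 340 × 1/16 = 21.25
χ² = Σ (O − E)² / E
  feathered-shank pea-comb: (211 − 191.25)² / 191.25 = 2.0395
  feathered-shank single-comb: (31 − 63.75)² / 63.75 = 16.8245
  clean-shank pea-comb: (78 − 63.75)² / 63.75 = 3.1853
  clean-shank single-comb: (20 − 21.25)² / 21.25 = 0.0735
χ² = 2.0395 + 16.8245 + 3.1853 + 0.0735 = 22.1228 ≈ 22.123

22.123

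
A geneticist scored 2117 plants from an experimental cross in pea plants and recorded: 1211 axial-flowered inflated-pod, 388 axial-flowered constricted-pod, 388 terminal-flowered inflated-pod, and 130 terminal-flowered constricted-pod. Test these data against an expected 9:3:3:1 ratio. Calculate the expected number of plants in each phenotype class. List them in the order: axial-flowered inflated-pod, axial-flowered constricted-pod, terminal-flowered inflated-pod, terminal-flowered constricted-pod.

Under the 9:3:3:1 hypothesis (Σ ratio = 16, N = 2117):
  axial-flowered inflated-pod: 2117 × 9/16 = 1190.8125
  axial-flowered constricted-pod: 2117 × 3/16 = 396.9375
  terminal-flowered inflated-pod: 2117 × 3/16 = 396.9375
  terminal-flowered constricted-pod: 2117 × 1/16 = 132.3125

1190.8125, 396.9375, 396.9375, 132.3125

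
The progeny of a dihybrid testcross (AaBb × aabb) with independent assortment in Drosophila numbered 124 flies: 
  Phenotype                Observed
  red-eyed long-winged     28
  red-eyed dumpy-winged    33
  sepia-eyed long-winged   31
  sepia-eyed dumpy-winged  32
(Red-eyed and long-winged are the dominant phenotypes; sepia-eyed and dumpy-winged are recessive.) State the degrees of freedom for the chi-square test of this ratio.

3

A dihybrid testcross with independent assortment gives a 1:1:1:1 ratio.
A goodness-of-fit test with 4 phenotype classes has df = 4 − 1 = 3.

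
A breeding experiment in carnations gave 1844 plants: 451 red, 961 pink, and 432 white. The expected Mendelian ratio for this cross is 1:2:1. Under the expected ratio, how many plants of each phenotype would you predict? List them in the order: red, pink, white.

Under the 1:2:1 hypothesis (Σ ratio = 4, N = 1844):
  red: 1844 × 1/4 = 461
  pink: 1844 × 2/4 = 922
  white: 1844 × 1/4 = 461

461, 922, 461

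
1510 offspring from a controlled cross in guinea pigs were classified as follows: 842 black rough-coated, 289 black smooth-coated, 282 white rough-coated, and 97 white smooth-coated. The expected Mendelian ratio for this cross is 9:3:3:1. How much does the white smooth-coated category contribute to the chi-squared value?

The 9:3:3:1 ratio has 16 parts, so with N = 1510 the expected counts are:
  black rough-coated: 1510 × 9/16 = 849.375
  black smooth-coated: 1510 × 3/16 = 283.125
  white rough-coated: 1510 × 3/16 = 283.125
  white smooth-coated: 1510 × 1/16 = 94.375
Contribution of white smooth-coated: (97 − 94.375)² / 94.375 = 0.0730

0.073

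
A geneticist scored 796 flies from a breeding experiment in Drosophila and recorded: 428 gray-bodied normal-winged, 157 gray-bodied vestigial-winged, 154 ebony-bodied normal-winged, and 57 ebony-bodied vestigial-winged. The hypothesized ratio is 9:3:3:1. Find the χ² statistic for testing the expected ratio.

Under the 9:3:3:1 hypothesis (Σ ratio = 16, N = 796):
  gray-bodied normal-winged: 796 × 9/16 = 447.75
  gray-bodied vestigial-winged: 796 × 3/16 = 149.25
  ebony-bodied normal-winged: 796 × 3/16 = 149.25
  ebony-bodied vestigial-winged: 796 × 1/16 = 49.75
χ² = Σ (O − E)² / E
  gray-bodied normal-winged: (428 − 447.75)² / 447.75 = 0.8712
  gray-bodied vestigial-winged: (157 − 149.25)² / 149.25 = 0.4024
  ebony-bodied normal-winged: (154 − 149.25)² / 149.25 = 0.1512
  ebony-bodied vestigial-winged: (57 − 49.75)² / 49.75 = 1.0565
χ² = 0.8712 + 0.4024 + 0.1512 + 1.0565 = 2.4813 ≈ 2.481

2.481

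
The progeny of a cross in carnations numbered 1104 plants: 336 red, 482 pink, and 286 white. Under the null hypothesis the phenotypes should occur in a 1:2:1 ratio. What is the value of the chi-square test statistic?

22.283

Under the 1:2:1 hypothesis (Σ ratio = 4, N = 1104):
  red: 1104 × 1/4 = 276
  pink: 1104 × 2/4 = 552
  white: 1104 × 1/4 = 276
χ² = Σ (O − E)² / E
  red: (336 − 276)² / 276 = 13.0435
  pink: (482 − 552)² / 552 = 8.8768
  white: (286 − 276)² / 276 = 0.3623
χ² = 13.0435 + 8.8768 + 0.3623 = 22.2826 ≈ 22.283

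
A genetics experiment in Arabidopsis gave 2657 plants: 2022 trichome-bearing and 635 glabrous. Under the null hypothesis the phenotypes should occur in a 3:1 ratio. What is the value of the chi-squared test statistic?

1.717

Expected counts for N = 2657 under a 3:1 ratio (total parts = 4):
  trichome-bearing: 2657 × 3/4 = 1992.75
  glabrous: 2657 × 1/4 = 664.25
χ² = Σ (O − E)² / E
  trichome-bearing: (2022 − 1992.75)² / 1992.75 = 0.4293
  glabrous: (635 − 664.25)² / 664.25 = 1.2880
χ² = 0.4293 + 1.2880 = 1.7173 ≈ 1.717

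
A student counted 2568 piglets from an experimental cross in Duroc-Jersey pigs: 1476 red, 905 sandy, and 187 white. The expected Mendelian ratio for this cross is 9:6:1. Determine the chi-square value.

Total ratio parts = 16. Expected numbers out of 2568:
  red: 2568 × 9/16 = 1444.5
  sandy: 2568 × 6/16 = 963
  white: 2568 × 1/16 = 160.5
χ² = Σ (O − E)² / E
  red: (1476 − 1444.5)² / 1444.5 = 0.6869
  sandy: (905 − 963)² / 963 = 3.4933
  white: (187 − 160.5)² / 160.5 = 4.3754
χ² = 0.6869 + 3.4933 + 4.3754 = 8.5556 ≈ 8.556

8.556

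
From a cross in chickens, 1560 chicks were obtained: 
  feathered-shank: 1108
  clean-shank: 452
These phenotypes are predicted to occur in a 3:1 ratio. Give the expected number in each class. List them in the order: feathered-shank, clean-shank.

Expected counts for N = 1560 under a 3:1 ratio (total parts = 4):
  feathered-shank: 1560 × 3/4 = 1170
  clean-shank: 1560 × 1/4 = 390

1170, 390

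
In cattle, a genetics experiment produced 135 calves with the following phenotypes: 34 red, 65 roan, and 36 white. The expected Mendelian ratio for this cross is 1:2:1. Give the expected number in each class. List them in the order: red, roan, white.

The 1:2:1 ratio has 4 parts, so with N = 135 the expected counts are:
  red: 135 × 1/4 = 33.75
  roan: 135 × 2/4 = 67.5
  white: 135 × 1/4 = 33.75

33.75, 67.5, 33.75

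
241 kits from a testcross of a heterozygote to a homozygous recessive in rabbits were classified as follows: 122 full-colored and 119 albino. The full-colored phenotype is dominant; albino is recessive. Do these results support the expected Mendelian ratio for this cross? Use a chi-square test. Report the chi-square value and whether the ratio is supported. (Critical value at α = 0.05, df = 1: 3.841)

0.037; consistent

A testcross of a heterozygote (Aa × aa) gives a 1:1 phenotypic ratio.
The 1:1 ratio has 2 parts, so with N = 241 the expected counts are:
  full-colored: 241 × 1/2 = 120.5
  albino: 241 × 1/2 = 120.5
χ² = Σ (O − E)² / E
  full-colored: (122 − 120.5)² / 120.5 = 0.0187
  albino: (119 − 120.5)² / 120.5 = 0.0187
χ² = 0.0187 + 0.0187 = 0.0374 ≈ 0.037
Degrees of freedom = 2 − 1 = 1; critical value at α = 0.05 is 3.841.
Since 0.037 < 3.841, we fail to reject the null hypothesis — the data are consistent with the 1:1 ratio.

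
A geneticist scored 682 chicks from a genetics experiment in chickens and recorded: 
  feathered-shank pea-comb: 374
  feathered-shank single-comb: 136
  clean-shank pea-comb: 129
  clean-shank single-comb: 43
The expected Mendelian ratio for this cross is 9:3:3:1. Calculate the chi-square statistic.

Expected counts for N = 682 under a 9:3:3:1 ratio (total parts = 16):
  feathered-shank pea-comb: 682 × 9/16 = 383.625
  feathered-shank single-comb: 682 × 3/16 = 127.875
  clean-shank pea-comb: 682 × 3/16 = 127.875
  clean-shank single-comb: 682 × 1/16 = 42.625
χ² = Σ (O − E)² / E
  feathered-shank pea-comb: (374 − 383.625)² / 383.625 = 0.2415
  feathered-shank single-comb: (136 − 127.875)² / 127.875 = 0.5163
  clean-shank pea-comb: (129 − 127.875)² / 127.875 = 0.0099
  clean-shank single-comb: (43 − 42.625)² / 42.625 = 0.0033
χ² = 0.2415 + 0.5163 + 0.0099 + 0.0033 = 0.771

0.771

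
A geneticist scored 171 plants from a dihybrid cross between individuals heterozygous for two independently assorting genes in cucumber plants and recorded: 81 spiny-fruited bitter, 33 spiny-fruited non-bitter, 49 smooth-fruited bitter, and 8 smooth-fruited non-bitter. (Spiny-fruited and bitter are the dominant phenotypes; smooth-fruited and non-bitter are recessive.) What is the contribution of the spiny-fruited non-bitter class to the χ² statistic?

A dihybrid F₂ with independent assortment and complete dominance at both loci gives a 9:3:3:1 phenotypic ratio.
Expected counts for N = 171 under a 9:3:3:1 ratio (total parts = 16):
  spiny-fruited bitter: 171 × 9/16 = 96.1875
  spiny-fruited non-bitter: 171 × 3/16 = 32.0625
  smooth-fruited bitter: 171 × 3/16 = 32.0625
  smooth-fruited non-bitter: 171 × 1/16 = 10.6875
Contribution of spiny-fruited non-bitter: (33 − 32.0625)² / 32.0625 = 0.0274

0.027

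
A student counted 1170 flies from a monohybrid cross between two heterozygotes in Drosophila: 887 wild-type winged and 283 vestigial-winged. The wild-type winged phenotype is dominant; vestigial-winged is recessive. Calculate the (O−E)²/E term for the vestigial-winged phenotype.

0.309

For a monohybrid cross between heterozygotes with complete dominance, the expected phenotypic ratio is 3:1.
Total ratio parts = 4. Expected numbers out of 1170:
  wild-type winged: 1170 × 3/4 = 877.5
  vestigial-winged: 1170 × 1/4 = 292.5
Contribution of vestigial-winged: (283 − 292.5)² / 292.5 = 0.3085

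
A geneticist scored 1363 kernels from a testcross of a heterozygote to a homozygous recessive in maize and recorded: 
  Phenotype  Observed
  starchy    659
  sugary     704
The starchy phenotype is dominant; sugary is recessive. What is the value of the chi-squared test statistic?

1.486

A testcross of a heterozygote (Aa × aa) gives a 1:1 phenotypic ratio.
Total ratio parts = 2. Expected numbers out of 1363:
  starchy: 1363 × 1/2 = 681.5
  sugary: 1363 × 1/2 = 681.5
χ² = Σ (O − E)² / E
  starchy: (659 − 681.5)² / 681.5 = 0.7428
  sugary: (704 − 681.5)² / 681.5 = 0.7428
χ² = 0.7428 + 0.7428 = 1.4856 ≈ 1.486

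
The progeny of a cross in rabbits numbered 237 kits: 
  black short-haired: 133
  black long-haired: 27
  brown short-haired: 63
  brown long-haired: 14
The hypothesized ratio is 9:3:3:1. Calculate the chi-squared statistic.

The 9:3:3:1 ratio has 16 parts, so with N = 237 the expected counts are:
  black short-haired: 237 × 9/16 = 133.3125
  black long-haired: 237 × 3/16 = 44.4375
  brown short-haired: 237 × 3/16 = 44.4375
  brown long-haired: 237 × 1/16 = 14.8125
χ² = Σ (O − E)² / E
  black short-haired: (133 − 133.3125)² / 133.3125 = 0.0007
  black long-haired: (27 − 44.4375)² / 44.4375 = 6.8426
  brown short-haired: (63 − 44.4375)² / 44.4375 = 7.7540
  brown long-haired: (14 − 14.8125)² / 14.8125 = 0.0446
χ² = 0.0007 + 6.8426 + 7.7540 + 0.0446 = 14.6419 ≈ 14.642

14.642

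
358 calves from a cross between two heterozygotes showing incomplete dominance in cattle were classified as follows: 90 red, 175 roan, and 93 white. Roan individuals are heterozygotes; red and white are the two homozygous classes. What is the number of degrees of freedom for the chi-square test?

2

With incomplete dominance, a heterozygote × heterozygote cross gives a 1:2:1 phenotypic ratio.
A goodness-of-fit test with 3 phenotype classes has df = 3 − 1 = 2.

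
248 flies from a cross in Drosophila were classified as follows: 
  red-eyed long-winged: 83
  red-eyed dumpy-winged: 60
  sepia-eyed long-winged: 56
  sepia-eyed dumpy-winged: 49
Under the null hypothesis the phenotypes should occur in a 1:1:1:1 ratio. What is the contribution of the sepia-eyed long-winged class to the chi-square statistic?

0.581

The 1:1:1:1 ratio has 4 parts, so with N = 248 the expected counts are:
  red-eyed long-winged: 248 × 1/4 = 62
  red-eyed dumpy-winged: 248 × 1/4 = 62
  sepia-eyed long-winged: 248 × 1/4 = 62
  sepia-eyed dumpy-winged: 248 × 1/4 = 62
Contribution of sepia-eyed long-winged: (56 − 62)² / 62 = 0.5806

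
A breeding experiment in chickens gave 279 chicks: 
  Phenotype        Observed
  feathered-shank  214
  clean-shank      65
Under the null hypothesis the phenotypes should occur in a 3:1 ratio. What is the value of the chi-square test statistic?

0.431

Total ratio parts = 4. Expected numbers out of 279:
  feathered-shank: 279 × 3/4 = 209.25
  clean-shank: 279 × 1/4 = 69.75
χ² = Σ (O − E)² / E
  feathered-shank: (214 − 209.25)² / 209.25 = 0.1078
  clean-shank: (65 − 69.75)² / 69.75 = 0.3235
χ² = 0.1078 + 0.3235 = 0.4313 ≈ 0.431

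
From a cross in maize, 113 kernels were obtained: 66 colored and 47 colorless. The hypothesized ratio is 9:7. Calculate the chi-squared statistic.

Expected counts for N = 113 under a 9:7 ratio (total parts = 16):
  colored: 113 × 9/16 = 63.5625
  colorless: 113 × 7/16 = 49.4375
χ² = Σ (O − E)² / E
  colored: (66 − 63.5625)² / 63.5625 = 0.0935
  colorless: (47 − 49.4375)² / 49.4375 = 0.1202
χ² = 0.0935 + 0.1202 = 0.2137 ≈ 0.214

0.214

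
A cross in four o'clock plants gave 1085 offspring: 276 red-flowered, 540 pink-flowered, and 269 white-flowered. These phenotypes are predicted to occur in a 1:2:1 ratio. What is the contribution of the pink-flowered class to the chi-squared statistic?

The 1:2:1 ratio has 4 parts, so with N = 1085 the expected counts are:
  red-flowered: 1085 × 1/4 = 271.25
  pink-flowered: 1085 × 2/4 = 542.5
  white-flowered: 1085 × 1/4 = 271.25
Contribution of pink-flowered: (540 − 542.5)² / 542.5 = 0.0115

0.012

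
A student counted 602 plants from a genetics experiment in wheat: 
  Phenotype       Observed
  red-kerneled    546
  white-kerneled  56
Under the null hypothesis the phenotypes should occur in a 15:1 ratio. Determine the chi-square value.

Total ratio parts = 16. Expected numbers out of 602:
  red-kerneled: 602 × 15/16 = 564.375
  white-kerneled: 602 × 1/16 = 37.625
χ² = Σ (O − E)² / E
  red-kerneled: (546 − 564.375)² / 564.375 = 0.5983
  white-kerneled: (56 − 37.625)² / 37.625 = 8.9738
χ² = 0.5983 + 8.9738 = 9.5721 ≈ 9.572

9.572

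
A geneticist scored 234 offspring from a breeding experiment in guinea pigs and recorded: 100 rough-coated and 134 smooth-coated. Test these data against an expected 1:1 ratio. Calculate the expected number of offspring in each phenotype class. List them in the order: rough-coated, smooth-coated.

117, 117

Under the 1:1 hypothesis (Σ ratio = 2, N = 234):
  rough-coated: 234 × 1/2 = 117
  smooth-coated: 234 × 1/2 = 117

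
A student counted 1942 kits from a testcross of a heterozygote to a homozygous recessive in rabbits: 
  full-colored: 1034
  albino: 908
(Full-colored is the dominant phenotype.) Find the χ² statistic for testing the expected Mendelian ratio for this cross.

8.175

A testcross of a heterozygote (Aa × aa) gives a 1:1 phenotypic ratio.
Total ratio parts = 2. Expected numbers out of 1942:
  full-colored: 1942 × 1/2 = 971
  albino: 1942 × 1/2 = 971
χ² = Σ (O − E)² / E
  full-colored: (1034 − 971)² / 971 = 4.0875
  albino: (908 − 971)² / 971 = 4.0875
χ² = 4.0875 + 4.0875 = 8.175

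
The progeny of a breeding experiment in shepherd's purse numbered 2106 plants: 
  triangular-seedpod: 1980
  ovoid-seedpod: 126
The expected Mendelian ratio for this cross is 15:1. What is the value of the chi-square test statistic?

The 15:1 ratio has 16 parts, so with N = 2106 the expected counts are:
  triangular-seedpod: 2106 × 15/16 = 1974.375
  ovoid-seedpod: 2106 × 1/16 = 131.625
χ² = Σ (O − E)² / E
  triangular-seedpod: (1980 − 1974.375)² / 1974.375 = 0.0160
  ovoid-seedpod: (126 − 131.625)² / 131.625 = 0.2404
χ² = 0.0160 + 0.2404 = 0.2564 ≈ 0.256

0.256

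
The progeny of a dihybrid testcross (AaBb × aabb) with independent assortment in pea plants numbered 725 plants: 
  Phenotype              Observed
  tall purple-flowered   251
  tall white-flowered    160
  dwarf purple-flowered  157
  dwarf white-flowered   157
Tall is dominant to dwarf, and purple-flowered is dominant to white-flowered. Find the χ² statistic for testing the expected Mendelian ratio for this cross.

A dihybrid testcross with independent assortment gives a 1:1:1:1 ratio.
Total ratio parts = 4. Expected numbers out of 725:
  tall purple-flowered: 725 × 1/4 = 181.25
  tall white-flowered: 725 × 1/4 = 181.25
  dwarf purple-flowered: 725 × 1/4 = 181.25
  dwarf white-flowered: 725 × 1/4 = 181.25
χ² = Σ (O − E)² / E
  tall purple-flowered: (251 − 181.25)² / 181.25 = 26.8417
  tall white-flowered: (160 − 181.25)² / 181.25 = 2.4914
  dwarf purple-flowered: (157 − 181.25)² / 181.25 = 3.2445
  dwarf white-flowered: (157 − 181.25)² / 181.25 = 3.2445
χ² = 26.8417 + 2.4914 + 3.2445 + 3.2445 = 35.8221 ≈ 35.822

35.822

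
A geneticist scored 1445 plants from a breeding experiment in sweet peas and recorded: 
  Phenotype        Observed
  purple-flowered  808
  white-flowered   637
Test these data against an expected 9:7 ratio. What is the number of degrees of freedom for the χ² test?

A goodness-of-fit test with 2 phenotype classes has df = 2 − 1 = 1.

1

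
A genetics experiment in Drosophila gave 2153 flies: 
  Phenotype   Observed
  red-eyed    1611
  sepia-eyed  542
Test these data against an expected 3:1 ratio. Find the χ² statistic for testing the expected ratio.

Under the 3:1 hypothesis (Σ ratio = 4, N = 2153):
  red-eyed: 2153 × 3/4 = 1614.75
  sepia-eyed: 2153 × 1/4 = 538.25
χ² = Σ (O − E)² / E
  red-eyed: (1611 − 1614.75)² / 1614.75 = 0.0087
  sepia-eyed: (542 − 538.25)² / 538.25 = 0.0261
χ² = 0.0087 + 0.0261 = 0.0348 ≈ 0.035

0.035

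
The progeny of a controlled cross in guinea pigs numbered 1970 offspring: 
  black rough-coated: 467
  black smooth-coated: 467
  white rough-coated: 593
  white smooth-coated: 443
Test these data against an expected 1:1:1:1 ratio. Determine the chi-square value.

Total ratio parts = 4. Expected numbers out of 1970:
  black rough-coated: 1970 × 1/4 = 492.5
  black smooth-coated: 1970 × 1/4 = 492.5
  white rough-coated: 1970 × 1/4 = 492.5
  white smooth-coated: 1970 × 1/4 = 492.5
χ² = Σ (O − E)² / E
  black rough-coated: (467 − 492.5)² / 492.5 = 1.3203
  black smooth-coated: (467 − 492.5)² / 492.5 = 1.3203
  white rough-coated: (593 − 492.5)² / 492.5 = 20.5081
  white smooth-coated: (443 − 492.5)² / 492.5 = 4.9751
χ² = 1.3203 + 1.3203 + 20.5081 + 4.9751 = 28.1238 ≈ 28.124

28.124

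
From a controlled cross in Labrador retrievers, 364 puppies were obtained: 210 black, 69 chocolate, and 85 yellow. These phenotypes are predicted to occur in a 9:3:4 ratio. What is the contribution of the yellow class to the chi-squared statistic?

Under the 9:3:4 hypothesis (Σ ratio = 16, N = 364):
  black: 364 × 9/16 = 204.75
  chocolate: 364 × 3/16 = 68.25
  yellow: 364 × 4/16 = 91
Contribution of yellow: (85 − 91)² / 91 = 0.3956

0.396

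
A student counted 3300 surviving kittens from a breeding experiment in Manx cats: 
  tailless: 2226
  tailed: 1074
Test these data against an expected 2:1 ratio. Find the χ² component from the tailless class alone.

0.307

Under the 2:1 hypothesis (Σ ratio = 3, N = 3300):
  tailless: 3300 × 2/3 = 2200
  tailed: 3300 × 1/3 = 1100
Contribution of tailless: (2226 − 2200)² / 2200 = 0.3073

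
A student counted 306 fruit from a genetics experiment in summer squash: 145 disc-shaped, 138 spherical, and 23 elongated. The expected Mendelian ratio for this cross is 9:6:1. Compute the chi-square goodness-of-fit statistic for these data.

9.771

The 9:6:1 ratio has 16 parts, so with N = 306 the expected counts are:
  disc-shaped: 306 × 9/16 = 172.125
  spherical: 306 × 6/16 = 114.75
  elongated: 306 × 1/16 = 19.125
χ² = Σ (O − E)² / E
  disc-shaped: (145 − 172.125)² / 172.125 = 4.2746
  spherical: (138 − 114.75)² / 114.75 = 4.7108
  elongated: (23 − 19.125)² / 19.125 = 0.7851
χ² = 4.2746 + 4.7108 + 0.7851 = 9.7705 ≈ 9.771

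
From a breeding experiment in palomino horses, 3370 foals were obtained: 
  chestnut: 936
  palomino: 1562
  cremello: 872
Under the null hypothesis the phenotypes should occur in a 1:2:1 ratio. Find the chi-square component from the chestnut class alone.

10.377

Total ratio parts = 4. Expected numbers out of 3370:
  chestnut: 3370 × 1/4 = 842.5
  palomino: 3370 × 2/4 = 1685
  cremello: 3370 × 1/4 = 842.5
Contribution of chestnut: (936 − 842.5)² / 842.5 = 10.3766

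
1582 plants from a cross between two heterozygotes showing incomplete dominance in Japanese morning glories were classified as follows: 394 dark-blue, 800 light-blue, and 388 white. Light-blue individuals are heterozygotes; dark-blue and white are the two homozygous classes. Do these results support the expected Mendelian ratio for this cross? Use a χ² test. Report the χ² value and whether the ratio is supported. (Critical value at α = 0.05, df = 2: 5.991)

With incomplete dominance, a heterozygote × heterozygote cross gives a 1:2:1 phenotypic ratio.
Under the 1:2:1 hypothesis (Σ ratio = 4, N = 1582):
  dark-blue: 1582 × 1/4 = 395.5
  light-blue: 1582 × 2/4 = 791
  white: 1582 × 1/4 = 395.5
χ² = Σ (O − E)² / E
  dark-blue: (394 − 395.5)² / 395.5 = 0.0057
  light-blue: (800 − 791)² / 791 = 0.1024
  white: (388 − 395.5)² / 395.5 = 0.1422
χ² = 0.0057 + 0.1024 + 0.1422 = 0.2503 ≈ 0.250
Degrees of freedom = 3 − 1 = 2; critical value at α = 0.05 is 5.991.
Since 0.250 < 5.991, we fail to reject the null hypothesis — the data are consistent with the 1:2:1 ratio.

0.250; consistent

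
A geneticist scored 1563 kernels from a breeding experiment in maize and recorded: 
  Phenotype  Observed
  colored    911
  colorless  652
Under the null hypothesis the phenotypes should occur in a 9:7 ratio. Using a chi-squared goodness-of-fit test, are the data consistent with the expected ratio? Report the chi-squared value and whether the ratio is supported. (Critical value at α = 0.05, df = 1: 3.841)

Expected counts for N = 1563 under a 9:7 ratio (total parts = 16):
  colored: 1563 × 9/16 = 879.1875
  colorless: 1563 × 7/16 = 683.8125
χ² = Σ (O − E)² / E
  colored: (911 − 879.1875)² / 879.1875 = 1.1511
  colorless: (652 − 683.8125)² / 683.8125 = 1.4800
χ² = 1.1511 + 1.4800 = 2.6311 ≈ 2.631
Degrees of freedom = 2 − 1 = 1; critical value at α = 0.05 is 3.841.
Since 2.631 < 3.841, we fail to reject the null hypothesis — the data are consistent with the 9:7 ratio.

2.631; consistent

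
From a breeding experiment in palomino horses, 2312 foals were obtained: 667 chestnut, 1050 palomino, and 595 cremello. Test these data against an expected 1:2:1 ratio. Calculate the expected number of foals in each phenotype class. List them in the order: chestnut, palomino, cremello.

578, 1156, 578

The 1:2:1 ratio has 4 parts, so with N = 2312 the expected counts are:
  chestnut: 2312 × 1/4 = 578
  palomino: 2312 × 2/4 = 1156
  cremello: 2312 × 1/4 = 578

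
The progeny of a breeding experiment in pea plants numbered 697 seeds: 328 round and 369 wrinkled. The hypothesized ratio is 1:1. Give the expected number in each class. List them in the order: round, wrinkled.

348.5, 348.5

Expected counts for N = 697 under a 1:1 ratio (total parts = 2):
  round: 697 × 1/2 = 348.5
  wrinkled: 697 × 1/2 = 348.5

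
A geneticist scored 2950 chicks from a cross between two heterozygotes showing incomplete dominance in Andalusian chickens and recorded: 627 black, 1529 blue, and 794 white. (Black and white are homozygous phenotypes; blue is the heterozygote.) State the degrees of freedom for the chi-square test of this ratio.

2

With incomplete dominance, a heterozygote × heterozygote cross gives a 1:2:1 phenotypic ratio.
A goodness-of-fit test with 3 phenotype classes has df = 3 − 1 = 2.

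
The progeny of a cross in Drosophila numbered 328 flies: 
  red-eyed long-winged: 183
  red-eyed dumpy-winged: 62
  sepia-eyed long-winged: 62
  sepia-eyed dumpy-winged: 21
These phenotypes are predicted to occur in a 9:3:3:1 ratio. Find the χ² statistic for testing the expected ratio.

0.033

Under the 9:3:3:1 hypothesis (Σ ratio = 16, N = 328):
  red-eyed long-winged: 328 × 9/16 = 184.5
  red-eyed dumpy-winged: 328 × 3/16 = 61.5
  sepia-eyed long-winged: 328 × 3/16 = 61.5
  sepia-eyed dumpy-winged: 328 × 1/16 = 20.5
χ² = Σ (O − E)² / E
  red-eyed long-winged: (183 − 184.5)² / 184.5 = 0.0122
  red-eyed dumpy-winged: (62 − 61.5)² / 61.5 = 0.0041
  sepia-eyed long-winged: (62 − 61.5)² / 61.5 = 0.0041
  sepia-eyed dumpy-winged: (21 − 20.5)² / 20.5 = 0.0122
χ² = 0.0122 + 0.0041 + 0.0041 + 0.0122 = 0.0326 ≈ 0.033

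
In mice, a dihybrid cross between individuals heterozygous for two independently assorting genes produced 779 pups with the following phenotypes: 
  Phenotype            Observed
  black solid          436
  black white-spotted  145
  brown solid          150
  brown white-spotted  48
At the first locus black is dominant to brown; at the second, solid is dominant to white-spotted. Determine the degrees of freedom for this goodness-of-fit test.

A dihybrid F₂ with independent assortment and complete dominance at both loci gives a 9:3:3:1 phenotypic ratio.
A goodness-of-fit test with 4 phenotype classes has df = 4 − 1 = 3.

3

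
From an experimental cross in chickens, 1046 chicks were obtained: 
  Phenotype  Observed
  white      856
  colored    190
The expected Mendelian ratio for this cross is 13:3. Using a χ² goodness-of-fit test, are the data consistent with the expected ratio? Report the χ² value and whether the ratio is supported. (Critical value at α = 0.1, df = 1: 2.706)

Under the 13:3 hypothesis (Σ ratio = 16, N = 1046):
  white: 1046 × 13/16 = 849.875
  colored: 1046 × 3/16 = 196.125
χ² = Σ (O − E)² / E
  white: (856 − 849.875)² / 849.875 = 0.0441
  colored: (190 − 196.125)² / 196.125 = 0.1913
χ² = 0.0441 + 0.1913 = 0.2354 ≈ 0.235
Degrees of freedom = 2 − 1 = 1; critical value at α = 0.1 is 2.706.
Since 0.235 < 2.706, we fail to reject the null hypothesis — the data are consistent with the 13:3 ratio.

0.235; consistent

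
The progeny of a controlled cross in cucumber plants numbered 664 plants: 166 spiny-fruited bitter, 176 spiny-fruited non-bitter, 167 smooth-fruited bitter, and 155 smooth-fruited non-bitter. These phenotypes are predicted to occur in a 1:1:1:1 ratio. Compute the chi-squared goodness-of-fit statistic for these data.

Under the 1:1:1:1 hypothesis (Σ ratio = 4, N = 664):
  spiny-fruited bitter: 664 × 1/4 = 166
  spiny-fruited non-bitter: 664 × 1/4 = 166
  smooth-fruited bitter: 664 × 1/4 = 166
  smooth-fruited non-bitter: 664 × 1/4 = 166
χ² = Σ (O − E)² / E
  spiny-fruited bitter: (166 − 166)² / 166 = 0.0000
  spiny-fruited non-bitter: (176 − 166)² / 166 = 0.6024
  smooth-fruited bitter: (167 − 166)² / 166 = 0.0060
  smooth-fruited non-bitter: (155 − 166)² / 166 = 0.7289
χ² = 0.0000 + 0.6024 + 0.0060 + 0.7289 = 1.3373 ≈ 1.337

1.337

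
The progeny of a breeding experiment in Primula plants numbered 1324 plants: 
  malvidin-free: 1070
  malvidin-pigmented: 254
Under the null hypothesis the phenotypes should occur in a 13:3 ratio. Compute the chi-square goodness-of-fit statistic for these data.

0.164

Total ratio parts = 16. Expected numbers out of 1324:
  malvidin-free: 1324 × 13/16 = 1075.75
  malvidin-pigmented: 1324 × 3/16 = 248.25
χ² = Σ (O − E)² / E
  malvidin-free: (1070 − 1075.75)² / 1075.75 = 0.0307
  malvidin-pigmented: (254 − 248.25)² / 248.25 = 0.1332
χ² = 0.0307 + 0.1332 = 0.1639 ≈ 0.164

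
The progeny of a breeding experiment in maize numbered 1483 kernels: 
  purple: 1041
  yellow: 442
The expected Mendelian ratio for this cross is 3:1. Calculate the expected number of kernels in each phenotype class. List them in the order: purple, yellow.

Total ratio parts = 4. Expected numbers out of 1483:
  purple: 1483 × 3/4 = 1112.25
  yellow: 1483 × 1/4 = 370.75

1112.25, 370.75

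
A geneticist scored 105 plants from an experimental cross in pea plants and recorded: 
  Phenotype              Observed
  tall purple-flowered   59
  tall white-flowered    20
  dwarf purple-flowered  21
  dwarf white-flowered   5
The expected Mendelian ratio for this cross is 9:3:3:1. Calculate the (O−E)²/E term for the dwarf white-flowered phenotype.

Total ratio parts = 16. Expected numbers out of 105:
  tall purple-flowered: 105 × 9/16 = 59.0625
  tall white-flowered: 105 × 3/16 = 19.6875
  dwarf purple-flowered: 105 × 3/16 = 19.6875
  dwarf white-flowered: 105 × 1/16 = 6.5625
Contribution of dwarf white-flowered: (5 − 6.5625)² / 6.5625 = 0.3720

0.372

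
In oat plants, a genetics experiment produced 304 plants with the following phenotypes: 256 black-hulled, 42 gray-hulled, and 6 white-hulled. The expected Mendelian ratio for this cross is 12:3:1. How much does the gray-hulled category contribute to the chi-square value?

3.947

Total ratio parts = 16. Expected numbers out of 304:
  black-hulled: 304 × 12/16 = 228
  gray-hulled: 304 × 3/16 = 57
  white-hulled: 304 × 1/16 = 19
Contribution of gray-hulled: (42 − 57)² / 57 = 3.9474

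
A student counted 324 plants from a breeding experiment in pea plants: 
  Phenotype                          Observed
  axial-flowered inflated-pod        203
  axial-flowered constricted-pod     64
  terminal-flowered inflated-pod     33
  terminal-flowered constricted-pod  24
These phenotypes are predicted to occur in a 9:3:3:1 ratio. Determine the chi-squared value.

15.907

Under the 9:3:3:1 hypothesis (Σ ratio = 16, N = 324):
  axial-flowered inflated-pod: 324 × 9/16 = 182.25
  axial-flowered constricted-pod: 324 × 3/16 = 60.75
  terminal-flowered inflated-pod: 324 × 3/16 = 60.75
  terminal-flowered constricted-pod: 324 × 1/16 = 20.25
χ² = Σ (O − E)² / E
  axial-flowered inflated-pod: (203 − 182.25)² / 182.25 = 2.3625
  axial-flowered constricted-pod: (64 − 60.75)² / 60.75 = 0.1739
  terminal-flowered inflated-pod: (33 − 60.75)² / 60.75 = 12.6759
  terminal-flowered constricted-pod: (24 − 20.25)² / 20.25 = 0.6944
χ² = 2.3625 + 0.1739 + 12.6759 + 0.6944 = 15.9067 ≈ 15.907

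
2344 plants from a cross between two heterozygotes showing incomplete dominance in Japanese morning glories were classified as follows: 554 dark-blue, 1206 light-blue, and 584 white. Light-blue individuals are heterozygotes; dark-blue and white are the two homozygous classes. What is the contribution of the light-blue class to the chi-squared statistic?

With incomplete dominance, a heterozygote × heterozygote cross gives a 1:2:1 phenotypic ratio.
The 1:2:1 ratio has 4 parts, so with N = 2344 the expected counts are:
  dark-blue: 2344 × 1/4 = 586
  light-blue: 2344 × 2/4 = 1172
  white: 2344 × 1/4 = 586
Contribution of light-blue: (1206 − 1172)² / 1172 = 0.9863

0.986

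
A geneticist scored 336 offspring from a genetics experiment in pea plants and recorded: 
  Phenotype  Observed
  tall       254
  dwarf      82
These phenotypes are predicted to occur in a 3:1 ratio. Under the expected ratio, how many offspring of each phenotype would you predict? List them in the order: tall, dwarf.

252, 84

Under the 3:1 hypothesis (Σ ratio = 4, N = 336):
  tall: 336 × 3/4 = 252
  dwarf: 336 × 1/4 = 84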